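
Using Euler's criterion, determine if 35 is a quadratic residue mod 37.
By Euler's criterion: 35^{18} ≡ 36 (mod 37). Since this equals -1 (≡ 36), 35 is not a QR.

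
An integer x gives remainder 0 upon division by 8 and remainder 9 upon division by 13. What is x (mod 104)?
M = 8 × 13 = 104. M₁ = 13, y₁ ≡ 5 (mod 8). M₂ = 8, y₂ ≡ 5 (mod 13). x = 0×13×5 + 9×8×5 ≡ 48 (mod 104)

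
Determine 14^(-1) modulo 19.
Since 19 is prime, by Fermat 14^(-1) ≡ 14^{17} ≡ 15 mod 19. Verify: 14 × 15 = 210 ≡ 1 mod 19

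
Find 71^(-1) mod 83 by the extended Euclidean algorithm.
Extended GCD: 71(-7) + 83(6) = 1. So 71^(-1) ≡ -7 ≡ 76 mod 83. Verify: 71 × 76 = 5396 ≡ 1 mod 83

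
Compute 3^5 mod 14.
By repeated squaring mod 14: 3^{1}≡3, 3^{2}≡9, 3^{4}≡11. Then 3^{5} = 3^{4+1} ≡ 11 × 3 ≡ 5 mod 14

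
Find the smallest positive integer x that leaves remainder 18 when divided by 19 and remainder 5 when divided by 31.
M = 19 × 31 = 589. M₁ = 31, y₁ ≡ 8 (mod 19). M₂ = 19, y₂ ≡ 18 (mod 31). x = 18×31×8 + 5×19×18 ≡ 284 (mod 589)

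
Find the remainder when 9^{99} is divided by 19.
By Fermat: 9^{18} ≡ 1 mod 19. 99 = 5×18 + 9. So 9^{99} ≡ 9^{9} ≡ 1 mod 19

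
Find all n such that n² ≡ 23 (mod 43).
The square roots of 23 mod 43 are 25 and 18. Verify: 25² = 625 ≡ 23 (mod 43)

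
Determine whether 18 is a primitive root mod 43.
ord_43(18) divides 42. For each prime q|42: 18^{21}≡42, 18^{14}≡6, 18^{6}≡41, none ≡ 1. So 18 has order 42 and is a primitive root mod 43.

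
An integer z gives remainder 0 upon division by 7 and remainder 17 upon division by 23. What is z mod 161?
M = 7 × 23 = 161. M₁ = 23, y₁ ≡ 4 mod 7. M₂ = 7, y₂ ≡ 10 mod 23. z = 0×23×4 + 17×7×10 ≡ 63 mod 161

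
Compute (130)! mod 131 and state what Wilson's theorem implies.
(130)! mod 131 = 130. Since this equals -1 mod 131, Wilson confirms 131 is prime.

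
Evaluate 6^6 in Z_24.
By repeated squaring (mod 24): 6^{1}≡6, 6^{2}≡12, 6^{4}≡0. Then 6^{6} = 6^{4+2} ≡ 0 × 12 ≡ 0 (mod 24)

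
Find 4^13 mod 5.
Using Fermat: 4^{4} ≡ 1 mod 5. 13 ≡ 1 mod 4. So 4^{13} ≡ 4^{1} ≡ 4 mod 5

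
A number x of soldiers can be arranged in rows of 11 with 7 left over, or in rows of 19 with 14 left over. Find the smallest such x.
M = 11 × 19 = 209. M₁ = 19, y₁ ≡ 7 (mod 11). M₂ = 11, y₂ ≡ 7 (mod 19). x = 7×19×7 + 14×11×7 ≡ 128 (mod 209)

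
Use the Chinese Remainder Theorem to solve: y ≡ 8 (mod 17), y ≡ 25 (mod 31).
M = 17 × 31 = 527. M₁ = 31, y₁ ≡ 11 (mod 17). M₂ = 17, y₂ ≡ 11 (mod 31). y = 8×31×11 + 25×17×11 ≡ 25 (mod 527)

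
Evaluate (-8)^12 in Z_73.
By repeated squaring mod 73: (-8)^{1}≡65, (-8)^{2}≡64, (-8)^{4}≡8, (-8)^{8}≡64. Then (-8)^{12} = (-8)^{8+4} ≡ 64 × 8 ≡ 1 mod 73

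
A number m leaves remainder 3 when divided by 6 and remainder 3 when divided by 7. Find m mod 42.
M = 6 × 7 = 42. M₁ = 7, y₁ ≡ 1 mod 6. M₂ = 6, y₂ ≡ 6 mod 7. m = 3×7×1 + 3×6×6 ≡ 3 mod 42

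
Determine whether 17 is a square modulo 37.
By Euler's criterion: 17^{18} ≡ 36 mod 37. Since this equals -1 (≡ 36), 17 is not a QR.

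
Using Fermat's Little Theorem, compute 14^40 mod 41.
By Fermat's Little Theorem, 14^{40} ≡ 1 mod 41 since 41 is prime and gcd(14, 41) = 1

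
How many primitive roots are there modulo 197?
There are φ(197-1) = φ(196) = 84 primitive roots modulo 197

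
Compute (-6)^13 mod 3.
By repeated squaring (mod 3): (-6)^{1}≡0, (-6)^{2}≡0, (-6)^{4}≡0, (-6)^{8}≡0. Then (-6)^{13} = (-6)^{8+4+1} ≡ 0 × 0 × 0 ≡ 0 (mod 3)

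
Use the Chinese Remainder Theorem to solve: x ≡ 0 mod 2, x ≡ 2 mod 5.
M = 2 × 5 = 10. M₁ = 5, y₁ ≡ 1 mod 2. M₂ = 2, y₂ ≡ 3 mod 5. x = 0×5×1 + 2×2×3 ≡ 2 mod 10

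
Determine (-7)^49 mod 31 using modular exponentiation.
Using Fermat: (-7)^{30} ≡ 1 (mod 31). 49 ≡ 19 (mod 30). So (-7)^{49} ≡ (-7)^{19} ≡ 17 (mod 31)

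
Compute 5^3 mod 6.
5^{3} = 125 ≡ 5 mod 6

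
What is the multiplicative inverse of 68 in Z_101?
Since 101 is prime, by Fermat 68^(-1) ≡ 68^{99} ≡ 52 mod 101. Verify: 68 × 52 = 3536 ≡ 1 mod 101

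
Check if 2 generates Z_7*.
2^{3} ≡ 1 mod 7 and 3 < 6, so ord_7(2) = 3 ≠ 6 and 2 is not a primitive root.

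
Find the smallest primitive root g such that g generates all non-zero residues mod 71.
g = 7. For each prime q|70: 7^{35}≡70, 7^{14}≡54, 7^{10}≡45, none ≡ 1, so ord_71(7) = 70 and 7 is a primitive root.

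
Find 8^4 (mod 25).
8^{4} = 4096 ≡ 21 (mod 25)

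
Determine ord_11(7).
Powers of 7 mod 11: 7^1≡7, 7^2≡5, 7^3≡2, 7^4≡3, 7^5≡10, 7^6≡4, 7^7≡6, 7^8≡9, 7^9≡8, 7^10≡1. Order = 10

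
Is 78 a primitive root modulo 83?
78^{41} ≡ 1 (mod 83) and 41 < 82, so ord_83(78) = 41 ≠ 82 and 78 is not a primitive root.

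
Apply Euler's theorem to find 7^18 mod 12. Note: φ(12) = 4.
By Euler: 7^{4} ≡ 1 mod 12 since gcd(7, 12) = 1. 18 = 4×4 + 2. So 7^{18} ≡ 7^{2} ≡ 1 mod 12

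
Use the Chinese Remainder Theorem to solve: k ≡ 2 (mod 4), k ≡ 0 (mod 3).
M = 4 × 3 = 12. M₁ = 3, y₁ ≡ 3 (mod 4). M₂ = 4, y₂ ≡ 1 (mod 3). k = 2×3×3 + 0×4×1 ≡ 6 (mod 12)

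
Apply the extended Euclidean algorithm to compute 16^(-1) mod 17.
Extended GCD: 16(-1) + 17(1) = 1. So 16^(-1) ≡ -1 ≡ 16 (mod 17). Verify: 16 × 16 = 256 ≡ 1 (mod 17)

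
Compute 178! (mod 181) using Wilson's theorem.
(180)! = (178)! × (179) × (180) ≡ -1 (mod 181). So (178)! ≡ -1 × [(180)(179)]^(-1) ≡ 90 (mod 181)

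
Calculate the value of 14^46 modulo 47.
Using Fermat: 14^{46} ≡ 1 (mod 47). 46 ≡ 0 (mod 46). So 14^{46} ≡ 14^{0} ≡ 1 (mod 47)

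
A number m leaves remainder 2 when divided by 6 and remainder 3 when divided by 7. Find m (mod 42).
M = 6 × 7 = 42. M₁ = 7, y₁ ≡ 1 (mod 6). M₂ = 6, y₂ ≡ 6 (mod 7). m = 2×7×1 + 3×6×6 ≡ 38 (mod 42)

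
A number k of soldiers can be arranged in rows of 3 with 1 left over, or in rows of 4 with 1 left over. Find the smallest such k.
M = 3 × 4 = 12. M₁ = 4, y₁ ≡ 1 mod 3. M₂ = 3, y₂ ≡ 3 mod 4. k = 1×4×1 + 1×3×3 ≡ 1 mod 12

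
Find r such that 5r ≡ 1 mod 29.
Since 29 is prime, by Fermat 5^(-1) ≡ 5^{27} ≡ 6 mod 29. Verify: 5 × 6 = 30 ≡ 1 mod 29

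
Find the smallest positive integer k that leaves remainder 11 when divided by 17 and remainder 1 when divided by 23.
M = 17 × 23 = 391. M₁ = 23, y₁ ≡ 3 (mod 17). M₂ = 17, y₂ ≡ 19 (mod 23). k = 11×23×3 + 1×17×19 ≡ 300 (mod 391)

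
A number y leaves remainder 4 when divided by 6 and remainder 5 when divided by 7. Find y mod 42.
M = 6 × 7 = 42. M₁ = 7, y₁ ≡ 1 mod 6. M₂ = 6, y₂ ≡ 6 mod 7. y = 4×7×1 + 5×6×6 ≡ 40 mod 42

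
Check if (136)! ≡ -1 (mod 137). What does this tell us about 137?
(136)! mod 137 = 136. Since this equals -1 (mod 137), Wilson confirms 137 is prime.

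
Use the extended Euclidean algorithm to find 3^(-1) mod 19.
Extended GCD: 3(-6) + 19(1) = 1. So 3^(-1) ≡ -6 ≡ 13 mod 19. Verify: 3 × 13 = 39 ≡ 1 mod 19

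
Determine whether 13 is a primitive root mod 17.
13^{4} ≡ 1 (mod 17) and 4 < 16, so ord_17(13) = 4 ≠ 16 and 13 is not a primitive root.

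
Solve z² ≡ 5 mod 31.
The square roots of 5 mod 31 are 25 and 6. Verify: 25² = 625 ≡ 5 mod 31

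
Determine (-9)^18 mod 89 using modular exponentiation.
By repeated squaring mod 89: (-9)^{1}≡80, (-9)^{2}≡81, (-9)^{4}≡64, (-9)^{8}≡2, (-9)^{16}≡4. Then (-9)^{18} = (-9)^{16+2} ≡ 4 × 81 ≡ 57 mod 89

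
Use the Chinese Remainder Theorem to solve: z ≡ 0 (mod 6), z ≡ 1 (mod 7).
M = 6 × 7 = 42. M₁ = 7, y₁ ≡ 1 (mod 6). M₂ = 6, y₂ ≡ 6 (mod 7). z = 0×7×1 + 1×6×6 ≡ 36 (mod 42)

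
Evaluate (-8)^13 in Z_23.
By repeated squaring (mod 23): (-8)^{1}≡15, (-8)^{2}≡18, (-8)^{4}≡2, (-8)^{8}≡4. Then (-8)^{13} = (-8)^{8+4+1} ≡ 4 × 2 × 15 ≡ 5 (mod 23)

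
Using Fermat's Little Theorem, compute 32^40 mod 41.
By Fermat's Little Theorem, 32^{40} ≡ 1 (mod 41) since 41 is prime and gcd(32, 41) = 1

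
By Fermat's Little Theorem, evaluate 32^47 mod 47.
By Fermat: 32^{46} ≡ 1 mod 47. So 32^{47} = 32^{46} · 32^{1} ≡ 32^{1} ≡ 32 mod 47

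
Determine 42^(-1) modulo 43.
Since 43 is prime, by Fermat 42^(-1) ≡ 42^{41} ≡ 42 mod 43. Verify: 42 × 42 = 1764 ≡ 1 mod 43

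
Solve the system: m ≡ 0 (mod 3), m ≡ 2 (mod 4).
M = 3 × 4 = 12. M₁ = 4, y₁ ≡ 1 (mod 3). M₂ = 3, y₂ ≡ 3 (mod 4). m = 0×4×1 + 2×3×3 ≡ 6 (mod 12)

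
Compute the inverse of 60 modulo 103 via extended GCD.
Extended GCD: 60(-12) + 103(7) = 1. So 60^(-1) ≡ -12 ≡ 91 (mod 103). Verify: 60 × 91 = 5460 ≡ 1 (mod 103)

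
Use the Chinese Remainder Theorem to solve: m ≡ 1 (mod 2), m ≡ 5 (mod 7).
M = 2 × 7 = 14. M₁ = 7, y₁ ≡ 1 (mod 2). M₂ = 2, y₂ ≡ 4 (mod 7). m = 1×7×1 + 5×2×4 ≡ 5 (mod 14)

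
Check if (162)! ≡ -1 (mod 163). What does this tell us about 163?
(162)! mod 163 = 162. Since this equals -1 (mod 163), Wilson confirms 163 is prime.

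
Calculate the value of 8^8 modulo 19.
By repeated squaring (mod 19): 8^{1}≡8, 8^{2}≡7, 8^{4}≡11, 8^{8}≡7. So 8^{8} ≡ 7 (mod 19)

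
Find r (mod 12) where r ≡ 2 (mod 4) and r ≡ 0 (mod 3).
M = 4 × 3 = 12. M₁ = 3, y₁ ≡ 3 (mod 4). M₂ = 4, y₂ ≡ 1 (mod 3). r = 2×3×3 + 0×4×1 ≡ 6 (mod 12)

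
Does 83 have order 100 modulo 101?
ord_101(83) divides 100. For each prime q|100: 83^{50}≡100, 83^{20}≡84, none ≡ 1. So 83 has order 100 and is a primitive root mod 101.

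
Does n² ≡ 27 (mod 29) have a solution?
By Euler's criterion: 27^{14} ≡ 28 (mod 29). Since this equals -1 (≡ 28), 27 is not a QR.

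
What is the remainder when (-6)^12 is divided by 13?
Using Fermat: (-6)^{12} ≡ 1 mod 13. 12 ≡ 0 mod 12. So (-6)^{12} ≡ (-6)^{0} ≡ 1 mod 13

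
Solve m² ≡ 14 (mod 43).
The square roots of 14 mod 43 are 10 and 33. Verify: 10² = 100 ≡ 14 (mod 43)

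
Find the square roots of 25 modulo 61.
The square roots of 25 mod 61 are 56 and 5. Verify: 56² = 3136 ≡ 25 (mod 61)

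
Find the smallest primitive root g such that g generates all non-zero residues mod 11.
g = 2. Powers: [2, 4, 8, 5, 10, 9, 7, 3, 6, ...] generates all 10 non-zero residues.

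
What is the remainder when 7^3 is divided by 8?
7^{3} = 343 ≡ 7 mod 8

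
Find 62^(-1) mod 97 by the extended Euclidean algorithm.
Extended GCD: 62(36) + 97(-23) = 1. So 62^(-1) ≡ 36 mod 97. Verify: 62 × 36 = 2232 ≡ 1 mod 97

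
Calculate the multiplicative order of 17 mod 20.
Powers of 17 mod 20: 17^1≡17, 17^2≡9, 17^3≡13, 17^4≡1. ord_20(17) = 4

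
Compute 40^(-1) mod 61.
Since 61 is prime, by Fermat 40^(-1) ≡ 40^{59} ≡ 29 mod 61. Verify: 40 × 29 = 1160 ≡ 1 mod 61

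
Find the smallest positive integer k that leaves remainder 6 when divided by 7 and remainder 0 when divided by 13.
M = 7 × 13 = 91. M₁ = 13, y₁ ≡ 6 (mod 7). M₂ = 7, y₂ ≡ 2 (mod 13). k = 6×13×6 + 0×7×2 ≡ 13 (mod 91)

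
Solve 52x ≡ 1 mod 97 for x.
Since 97 is prime, by Fermat 52^(-1) ≡ 52^{95} ≡ 28 mod 97. Verify: 52 × 28 = 1456 ≡ 1 mod 97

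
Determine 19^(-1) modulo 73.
Since 73 is prime, by Fermat 19^(-1) ≡ 19^{71} ≡ 50 (mod 73). Verify: 19 × 50 = 950 ≡ 1 (mod 73)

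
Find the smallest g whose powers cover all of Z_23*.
g = 5. For each prime q|22: 5^{11}≡22, 5^{2}≡2, none ≡ 1, so ord_23(5) = 22 and 5 is a primitive root.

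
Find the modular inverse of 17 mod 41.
Since 41 is prime, by Fermat 17^(-1) ≡ 17^{39} ≡ 29 mod 41. Verify: 17 × 29 = 493 ≡ 1 mod 41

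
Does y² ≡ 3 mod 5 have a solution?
By Euler's criterion: 3^{2} ≡ 4 mod 5. Since this equals -1 (≡ 4), 3 is not a QR.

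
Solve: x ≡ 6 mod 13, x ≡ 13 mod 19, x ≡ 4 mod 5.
M = 13 × 19 × 5 = 1235. M₁ = 95, y₁ ≡ 10 mod 13. M₂ = 65, y₂ ≡ 12 mod 19. M₃ = 247, y₃ ≡ 3 mod 5. x = 6×95×10 + 13×65×12 + 4×247×3 ≡ 279 mod 1235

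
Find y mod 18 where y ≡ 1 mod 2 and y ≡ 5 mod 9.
M = 2 × 9 = 18. M₁ = 9, y₁ ≡ 1 mod 2. M₂ = 2, y₂ ≡ 5 mod 9. y = 1×9×1 + 5×2×5 ≡ 5 mod 18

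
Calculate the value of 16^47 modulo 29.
Using Fermat: 16^{28} ≡ 1 mod 29. 47 ≡ 19 mod 28. So 16^{47} ≡ 16^{19} ≡ 23 mod 29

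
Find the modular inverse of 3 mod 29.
Since 29 is prime, by Fermat 3^(-1) ≡ 3^{27} ≡ 10 (mod 29). Verify: 3 × 10 = 30 ≡ 1 (mod 29)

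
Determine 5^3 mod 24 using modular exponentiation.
5^{3} = 125 ≡ 5 (mod 24)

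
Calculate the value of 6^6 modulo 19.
By repeated squaring (mod 19): 6^{1}≡6, 6^{2}≡17, 6^{4}≡4. Then 6^{6} = 6^{4+2} ≡ 4 × 17 ≡ 11 (mod 19)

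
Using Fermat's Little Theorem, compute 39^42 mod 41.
By Fermat: 39^{40} ≡ 1 (mod 41). So 39^{42} = 39^{40} · 39^{2} ≡ 39^{2} ≡ 4 (mod 41)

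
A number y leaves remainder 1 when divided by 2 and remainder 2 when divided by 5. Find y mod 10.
M = 2 × 5 = 10. M₁ = 5, y₁ ≡ 1 mod 2. M₂ = 2, y₂ ≡ 3 mod 5. y = 1×5×1 + 2×2×3 ≡ 7 mod 10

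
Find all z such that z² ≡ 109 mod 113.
The square roots of 109 mod 113 are 30 and 83. Verify: 30² = 900 ≡ 109 mod 113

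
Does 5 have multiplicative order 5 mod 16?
Powers of 5 mod 16: 5^1≡5, 5^2≡9, 5^3≡13, 5^4≡1. Already 5^4≡1, so the order is 4 < 5. No, the actual order is 4.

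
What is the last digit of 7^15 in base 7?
By repeated squaring mod 7: 7^{1}≡0, 7^{2}≡0, 7^{4}≡0, 7^{8}≡0. Then 7^{15} = 7^{8+4+2+1} ≡ 0 × 0 × 0 × 0 ≡ 0 mod 7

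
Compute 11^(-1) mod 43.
Since 43 is prime, by Fermat 11^(-1) ≡ 11^{41} ≡ 4 mod 43. Verify: 11 × 4 = 44 ≡ 1 mod 43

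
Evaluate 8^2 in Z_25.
8^{2} = 64 ≡ 14 (mod 25)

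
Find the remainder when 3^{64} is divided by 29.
By Fermat: 3^{28} ≡ 1 mod 29. 64 = 2×28 + 8. So 3^{64} ≡ 3^{8} ≡ 7 mod 29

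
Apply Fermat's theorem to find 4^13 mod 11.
By Fermat: 4^{10} ≡ 1 mod 11. So 4^{13} = 4^{10} · 4^{3} ≡ 4^{3} ≡ 9 mod 11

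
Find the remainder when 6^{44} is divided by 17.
By Fermat: 6^{16} ≡ 1 mod 17. 44 = 2×16 + 12. So 6^{44} ≡ 6^{12} ≡ 13 mod 17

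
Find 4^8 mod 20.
By repeated squaring mod 20: 4^{1}≡4, 4^{2}≡16, 4^{4}≡16, 4^{8}≡16. So 4^{8} ≡ 16 mod 20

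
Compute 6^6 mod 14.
By repeated squaring (mod 14): 6^{1}≡6, 6^{2}≡8, 6^{4}≡8. Then 6^{6} = 6^{4+2} ≡ 8 × 8 ≡ 8 (mod 14)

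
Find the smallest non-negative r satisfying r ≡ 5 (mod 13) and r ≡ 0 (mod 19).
M = 13 × 19 = 247. M₁ = 19, y₁ ≡ 11 (mod 13). M₂ = 13, y₂ ≡ 3 (mod 19). r = 5×19×11 + 0×13×3 ≡ 57 (mod 247)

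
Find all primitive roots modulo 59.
There are φ(58) = 28 primitive roots mod 59: {2, 6, 8, 10, 11, 13, 14, 18, 23, 24, 30, 31, 32, 33, 34, 37, 38, 39, 40, 42, 43, 44, 47, 50, 52, 54, 55, 56}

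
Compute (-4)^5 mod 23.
By repeated squaring mod 23: (-4)^{1}≡19, (-4)^{2}≡16, (-4)^{4}≡3. Then (-4)^{5} = (-4)^{4+1} ≡ 3 × 19 ≡ 11 mod 23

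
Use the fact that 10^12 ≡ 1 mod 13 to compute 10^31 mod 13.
By Fermat: 10^{12} ≡ 1 mod 13. 31 = 2×12 + 7. So 10^{31} ≡ 10^{7} ≡ 10 mod 13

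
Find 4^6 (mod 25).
By repeated squaring (mod 25): 4^{1}≡4, 4^{2}≡16, 4^{4}≡6. Then 4^{6} = 4^{4+2} ≡ 6 × 16 ≡ 21 (mod 25)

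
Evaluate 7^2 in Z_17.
7^{2} = 49 ≡ 15 (mod 17)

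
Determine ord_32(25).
Powers of 25 mod 32: 25^1≡25, 25^2≡17, 25^3≡9, 25^4≡1. ord_32(25) = 4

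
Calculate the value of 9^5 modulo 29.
By repeated squaring mod 29: 9^{1}≡9, 9^{2}≡23, 9^{4}≡7. Then 9^{5} = 9^{4+1} ≡ 7 × 9 ≡ 5 mod 29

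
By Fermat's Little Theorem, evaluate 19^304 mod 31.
By Fermat: 19^{30} ≡ 1 mod 31. 304 ≡ 4 mod 30. So 19^{304} ≡ 19^{4} ≡ 28 mod 31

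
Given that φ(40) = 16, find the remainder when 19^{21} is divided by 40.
By Euler: 19^{16} ≡ 1 mod 40 since gcd(19, 40) = 1. 21 = 1×16 + 5. So 19^{21} ≡ 19^{5} ≡ 19 mod 40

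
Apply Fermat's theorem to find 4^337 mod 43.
By Fermat: 4^{42} ≡ 1 mod 43. 337 ≡ 1 mod 42. So 4^{337} ≡ 4^{1} ≡ 4 mod 43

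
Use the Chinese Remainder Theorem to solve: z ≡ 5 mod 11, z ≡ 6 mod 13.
M = 11 × 13 = 143. M₁ = 13, y₁ ≡ 6 mod 11. M₂ = 11, y₂ ≡ 6 mod 13. z = 5×13×6 + 6×11×6 ≡ 71 mod 143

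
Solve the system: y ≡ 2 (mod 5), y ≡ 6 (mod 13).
M = 5 × 13 = 65. M₁ = 13, y₁ ≡ 2 (mod 5). M₂ = 5, y₂ ≡ 8 (mod 13). y = 2×13×2 + 6×5×8 ≡ 32 (mod 65)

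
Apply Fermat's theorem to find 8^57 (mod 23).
By Fermat: 8^{22} ≡ 1 (mod 23). 57 = 2×22 + 13. So 8^{57} ≡ 8^{13} ≡ 18 (mod 23)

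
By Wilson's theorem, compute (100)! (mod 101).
By Wilson's theorem, (100)! ≡ -1 ≡ 100 (mod 101)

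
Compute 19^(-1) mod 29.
Since 29 is prime, by Fermat 19^(-1) ≡ 19^{27} ≡ 26 mod 29. Verify: 19 × 26 = 494 ≡ 1 mod 29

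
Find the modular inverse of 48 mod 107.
Since 107 is prime, by Fermat 48^(-1) ≡ 48^{105} ≡ 29 mod 107. Verify: 48 × 29 = 1392 ≡ 1 mod 107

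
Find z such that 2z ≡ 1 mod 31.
Since 31 is prime, by Fermat 2^(-1) ≡ 2^{29} ≡ 16 mod 31. Verify: 2 × 16 = 32 ≡ 1 mod 31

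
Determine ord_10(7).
Powers of 7 mod 10: 7^1≡7, 7^2≡9, 7^3≡3, 7^4≡1. ord_10(7) = 4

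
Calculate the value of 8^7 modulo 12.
By repeated squaring mod 12: 8^{1}≡8, 8^{2}≡4, 8^{4}≡4. Then 8^{7} = 8^{4+2+1} ≡ 4 × 4 × 8 ≡ 8 mod 12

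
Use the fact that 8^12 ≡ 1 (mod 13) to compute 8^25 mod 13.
By Fermat: 8^{12} ≡ 1 (mod 13). 25 = 2×12 + 1. So 8^{25} ≡ 8^{1} ≡ 8 (mod 13)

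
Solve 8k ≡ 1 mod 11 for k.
Since 11 is prime, by Fermat 8^(-1) ≡ 8^{9} ≡ 7 mod 11. Verify: 8 × 7 = 56 ≡ 1 mod 11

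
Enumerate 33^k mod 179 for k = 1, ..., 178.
33^1, 33^2, ..., 33^{178} mod 179: [33, 15, 137, 46, 86, 153, 37, 147, 18, 57, 91, 139, 112, 116, 69, 129, 140, 145, 131, 27, 175, 47, 119, 168, 174, 14, 104, 31, 128, 107, 130, 173, 160, 89, 73, 82, 21, 156, 136, 13, 71, 16, 170, 61, 44, 20, 123, 121, 55, 25, 109, 17, 24, 76, 2, 66, 30, 95, 92, 172, 127, 74, 115, 36, 114, 3, 99, 45, 53, 138, 79, 101, 111, 83, 54, 171, 94, 59, 157, 169, 28, 29, 62, 77, 35, 81, 167, 141, 178, 146, 164, 42, 133, 93, 26, 142, 32, 161, 122, 88, 40, 67, 63, 110, 50, 39, 34, 48, 152, 4, 132, 60, 11, 5, 165, 75, 148, 51, 72, 49, 6, 19, 90, 106, 97, 158, 23, 43, 166, 108, 163, 9, 118, 135, 159, 56, 58, 124, 154, 70, 162, 155, 103, 177, 113, 149, 84, 87, 7, 52, 105, 64, 143, 65, 176, 80, 134, 126, 41, 100, 78, 68, 96, 125, 8, 85, 120, 22, 10, 151, 150, 117, 102, 144, 98, 12, 38, 1]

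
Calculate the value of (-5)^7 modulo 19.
By repeated squaring mod 19: (-5)^{1}≡14, (-5)^{2}≡6, (-5)^{4}≡17. Then (-5)^{7} = (-5)^{4+2+1} ≡ 17 × 6 × 14 ≡ 3 mod 19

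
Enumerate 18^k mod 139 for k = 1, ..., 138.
18^1, 18^2, ..., 18^{138} mod 139: [18, 46, 133, 31, 2, 36, 92, 127, 62, 4, 72, 45, 115, 124, 8, 5, 90, 91, 109, 16, 10, 41, 43, 79, 32, 20, 82, 86, 19, 64, 40, 25, 33, 38, 128, 80, 50, 66, 76, 117, 21, 100, 132, 13, 95, 42, 61, 125, 26, 51, 84, 122, 111, 52, 102, 29, 105, 83, 104, 65, 58, 71, 27, 69, 130, 116, 3, 54, 138, 121, 93, 6, 108, 137, 103, 47, 12, 77, 135, 67, 94, 24, 15, 131, 134, 49, 48, 30, 123, 129, 98, 96, 60, 107, 119, 57, 53, 120, 75, 99, 114, 106, 101, 11, 59, 89, 73, 63, 22, 118, 39, 7, 126, 44, 97, 78, 14, 113, 88, 55, 17, 28, 87, 37, 110, 34, 56, 35, 74, 81, 68, 112, 70, 9, 23, 136, 85, 1]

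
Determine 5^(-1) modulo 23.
Since 23 is prime, by Fermat 5^(-1) ≡ 5^{21} ≡ 14 (mod 23). Verify: 5 × 14 = 70 ≡ 1 (mod 23)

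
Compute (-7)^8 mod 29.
By repeated squaring (mod 29): (-7)^{1}≡22, (-7)^{2}≡20, (-7)^{4}≡23, (-7)^{8}≡7. So (-7)^{8} ≡ 7 (mod 29)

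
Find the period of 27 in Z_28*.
Powers of 27 mod 28: 27^1≡27, 27^2≡1. ord_28(27) = 2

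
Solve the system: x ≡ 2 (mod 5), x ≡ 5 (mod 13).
M = 5 × 13 = 65. M₁ = 13, y₁ ≡ 2 (mod 5). M₂ = 5, y₂ ≡ 8 (mod 13). x = 2×13×2 + 5×5×8 ≡ 57 (mod 65)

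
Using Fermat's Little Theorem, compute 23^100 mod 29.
By Fermat: 23^{28} ≡ 1 (mod 29). 100 = 3×28 + 16. So 23^{100} ≡ 23^{16} ≡ 7 (mod 29)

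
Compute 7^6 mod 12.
By repeated squaring mod 12: 7^{1}≡7, 7^{2}≡1, 7^{4}≡1. Then 7^{6} = 7^{4+2} ≡ 1 × 1 ≡ 1 mod 12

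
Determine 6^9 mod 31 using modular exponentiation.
By repeated squaring (mod 31): 6^{1}≡6, 6^{2}≡5, 6^{4}≡25, 6^{8}≡5. Then 6^{9} = 6^{8+1} ≡ 5 × 6 ≡ 30 (mod 31)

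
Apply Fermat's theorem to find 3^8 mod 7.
By Fermat: 3^{6} ≡ 1 mod 7. So 3^{8} = 3^{6} · 3^{2} ≡ 3^{2} ≡ 2 mod 7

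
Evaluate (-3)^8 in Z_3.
By repeated squaring mod 3: (-3)^{1}≡0, (-3)^{2}≡0, (-3)^{4}≡0, (-3)^{8}≡0. So (-3)^{8} ≡ 0 mod 3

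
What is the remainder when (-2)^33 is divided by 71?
By repeated squaring mod 71: (-2)^{1}≡69, (-2)^{2}≡4, (-2)^{4}≡16, (-2)^{8}≡43, (-2)^{16}≡3, (-2)^{32}≡9. Then (-2)^{33} = (-2)^{32+1} ≡ 9 × 69 ≡ 53 mod 71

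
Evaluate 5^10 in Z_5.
By repeated squaring (mod 5): 5^{1}≡0, 5^{2}≡0, 5^{4}≡0, 5^{8}≡0. Then 5^{10} = 5^{8+2} ≡ 0 × 0 ≡ 0 (mod 5)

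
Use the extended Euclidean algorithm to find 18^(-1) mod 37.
Extended GCD: 18(-2) + 37(1) = 1. So 18^(-1) ≡ -2 ≡ 35 (mod 37). Verify: 18 × 35 = 630 ≡ 1 (mod 37)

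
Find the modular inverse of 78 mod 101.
Since 101 is prime, by Fermat 78^(-1) ≡ 78^{99} ≡ 79 (mod 101). Verify: 78 × 79 = 6162 ≡ 1 (mod 101)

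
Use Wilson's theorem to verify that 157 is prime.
(156)! mod 157 = 156. Since this equals -1 (mod 157), Wilson confirms 157 is prime.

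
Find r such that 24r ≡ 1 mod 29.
Since 29 is prime, by Fermat 24^(-1) ≡ 24^{27} ≡ 23 mod 29. Verify: 24 × 23 = 552 ≡ 1 mod 29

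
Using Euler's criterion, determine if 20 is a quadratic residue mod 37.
By Euler's criterion: 20^{18} ≡ 36 (mod 37). Since this equals -1 (≡ 36), 20 is not a QR.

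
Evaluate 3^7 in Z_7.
Using Fermat: 3^{6} ≡ 1 (mod 7). 7 ≡ 1 (mod 6). So 3^{7} ≡ 3^{1} ≡ 3 (mod 7)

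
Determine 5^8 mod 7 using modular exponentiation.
Using Fermat: 5^{6} ≡ 1 mod 7. 8 ≡ 2 mod 6. So 5^{8} ≡ 5^{2} ≡ 4 mod 7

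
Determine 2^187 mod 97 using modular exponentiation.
Using Fermat: 2^{96} ≡ 1 mod 97. 187 ≡ 91 mod 96. So 2^{187} ≡ 2^{91} ≡ 94 mod 97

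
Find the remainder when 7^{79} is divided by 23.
By Fermat: 7^{22} ≡ 1 mod 23. 79 = 3×22 + 13. So 7^{79} ≡ 7^{13} ≡ 20 mod 23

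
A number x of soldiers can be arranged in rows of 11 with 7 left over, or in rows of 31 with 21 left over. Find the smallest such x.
M = 11 × 31 = 341. M₁ = 31, y₁ ≡ 5 mod 11. M₂ = 11, y₂ ≡ 17 mod 31. x = 7×31×5 + 21×11×17 ≡ 238 mod 341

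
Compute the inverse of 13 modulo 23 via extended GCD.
Extended GCD: 13(-7) + 23(4) = 1. So 13^(-1) ≡ -7 ≡ 16 (mod 23). Verify: 13 × 16 = 208 ≡ 1 (mod 23)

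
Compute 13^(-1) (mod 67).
Since 67 is prime, by Fermat 13^(-1) ≡ 13^{65} ≡ 31 (mod 67). Verify: 13 × 31 = 403 ≡ 1 (mod 67)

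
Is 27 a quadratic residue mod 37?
By Euler's criterion: 27^{18} ≡ 1 (mod 37). Since this equals 1, 27 is a QR.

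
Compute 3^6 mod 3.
By repeated squaring (mod 3): 3^{1}≡0, 3^{2}≡0, 3^{4}≡0. Then 3^{6} = 3^{4+2} ≡ 0 × 0 ≡ 0 (mod 3)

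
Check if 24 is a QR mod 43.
By Euler's criterion: 24^{21} ≡ 1 mod 43. Since this equals 1, 24 is a QR.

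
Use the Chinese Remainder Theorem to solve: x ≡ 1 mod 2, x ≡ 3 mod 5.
M = 2 × 5 = 10. M₁ = 5, y₁ ≡ 1 mod 2. M₂ = 2, y₂ ≡ 3 mod 5. x = 1×5×1 + 3×2×3 ≡ 3 mod 10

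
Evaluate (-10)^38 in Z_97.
By repeated squaring mod 97: (-10)^{1}≡87, (-10)^{2}≡3, (-10)^{4}≡9, (-10)^{8}≡81, (-10)^{16}≡62, (-10)^{32}≡61. Then (-10)^{38} = (-10)^{32+4+2} ≡ 61 × 9 × 3 ≡ 95 mod 97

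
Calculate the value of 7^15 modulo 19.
By repeated squaring (mod 19): 7^{1}≡7, 7^{2}≡11, 7^{4}≡7, 7^{8}≡11. Then 7^{15} = 7^{8+4+2+1} ≡ 11 × 7 × 11 × 7 ≡ 1 (mod 19)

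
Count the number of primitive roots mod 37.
A prime p has φ(p-1) primitive roots; here φ(36) = 12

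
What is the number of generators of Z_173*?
Number of primitive roots mod 173 = φ(p-1) = φ(172) = 84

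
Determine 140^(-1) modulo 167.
Since 167 is prime, by Fermat 140^(-1) ≡ 140^{165} ≡ 68 mod 167. Verify: 140 × 68 = 9520 ≡ 1 mod 167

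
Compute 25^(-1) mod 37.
Since 37 is prime, by Fermat 25^(-1) ≡ 25^{35} ≡ 3 mod 37. Verify: 25 × 3 = 75 ≡ 1 mod 37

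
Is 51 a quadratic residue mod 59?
By Euler's criterion: 51^{29} ≡ 1 mod 59. Since this equals 1, 51 is a QR.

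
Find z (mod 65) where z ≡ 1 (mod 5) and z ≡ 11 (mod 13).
M = 5 × 13 = 65. M₁ = 13, y₁ ≡ 2 (mod 5). M₂ = 5, y₂ ≡ 8 (mod 13). z = 1×13×2 + 11×5×8 ≡ 11 (mod 65)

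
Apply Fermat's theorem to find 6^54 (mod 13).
By Fermat: 6^{12} ≡ 1 (mod 13). 54 = 4×12 + 6. So 6^{54} ≡ 6^{6} ≡ 12 (mod 13)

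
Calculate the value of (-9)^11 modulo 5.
Using Fermat: (-9)^{4} ≡ 1 mod 5. 11 ≡ 3 mod 4. So (-9)^{11} ≡ (-9)^{3} ≡ 1 mod 5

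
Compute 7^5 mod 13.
By repeated squaring mod 13: 7^{1}≡7, 7^{2}≡10, 7^{4}≡9. Then 7^{5} = 7^{4+1} ≡ 9 × 7 ≡ 11 mod 13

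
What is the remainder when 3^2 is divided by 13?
3^{2} = 9 ≡ 9 (mod 13)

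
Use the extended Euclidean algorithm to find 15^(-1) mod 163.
Extended GCD: 15(-76) + 163(7) = 1. So 15^(-1) ≡ -76 ≡ 87 mod 163. Verify: 15 × 87 = 1305 ≡ 1 mod 163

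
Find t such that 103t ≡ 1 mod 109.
Since 109 is prime, by Fermat 103^(-1) ≡ 103^{107} ≡ 18 mod 109. Verify: 103 × 18 = 1854 ≡ 1 mod 109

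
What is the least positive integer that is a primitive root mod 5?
g = 2. For each prime q|4: 2^{2}≡4, none ≡ 1, so ord_5(2) = 4 and 2 is a primitive root.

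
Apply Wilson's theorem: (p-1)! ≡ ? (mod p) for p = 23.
By Wilson's theorem, (22)! ≡ -1 ≡ 22 (mod 23)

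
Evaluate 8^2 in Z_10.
8^{2} = 64 ≡ 4 mod 10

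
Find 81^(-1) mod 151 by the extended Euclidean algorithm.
Extended GCD: 81(-41) + 151(22) = 1. So 81^(-1) ≡ -41 ≡ 110 mod 151. Verify: 81 × 110 = 8910 ≡ 1 mod 151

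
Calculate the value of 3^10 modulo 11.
Using Fermat: 3^{10} ≡ 1 mod 11. 10 ≡ 0 mod 10. So 3^{10} ≡ 3^{0} ≡ 1 mod 11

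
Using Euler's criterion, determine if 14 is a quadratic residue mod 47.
By Euler's criterion: 14^{23} ≡ 1 (mod 47). Since this equals 1, 14 is a QR.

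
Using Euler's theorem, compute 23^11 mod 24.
By Euler: 23^{8} ≡ 1 (mod 24) since gcd(23, 24) = 1. 11 = 1×8 + 3. So 23^{11} ≡ 23^{3} ≡ 23 (mod 24)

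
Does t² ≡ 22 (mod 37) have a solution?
By Euler's criterion: 22^{18} ≡ 36 (mod 37). Since this equals -1 (≡ 36), 22 is not a QR.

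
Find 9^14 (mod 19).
By repeated squaring (mod 19): 9^{1}≡9, 9^{2}≡5, 9^{4}≡6, 9^{8}≡17. Then 9^{14} = 9^{8+4+2} ≡ 17 × 6 × 5 ≡ 16 (mod 19)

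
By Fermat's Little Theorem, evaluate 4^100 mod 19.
By Fermat: 4^{18} ≡ 1 (mod 19). 100 = 5×18 + 10. So 4^{100} ≡ 4^{10} ≡ 4 (mod 19)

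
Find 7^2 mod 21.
7^{2} = 49 ≡ 7 mod 21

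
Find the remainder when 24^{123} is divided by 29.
By Fermat: 24^{28} ≡ 1 mod 29. 123 = 4×28 + 11. So 24^{123} ≡ 24^{11} ≡ 16 mod 29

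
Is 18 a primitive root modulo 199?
18^{11} ≡ 1 mod 199 and 11 < 198, so ord_199(18) = 11 ≠ 198 and 18 is not a primitive root.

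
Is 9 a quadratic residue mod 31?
By Euler's criterion: 9^{15} ≡ 1 mod 31. Since this equals 1, 9 is a QR.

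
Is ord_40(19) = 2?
Powers of 19 mod 40: 19^1≡19, 19^2≡1. First k with 19^k≡1 is k=2. Yes, ord_40(19) = 2.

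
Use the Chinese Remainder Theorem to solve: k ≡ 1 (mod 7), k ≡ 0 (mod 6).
M = 7 × 6 = 42. M₁ = 6, y₁ ≡ 6 (mod 7). M₂ = 7, y₂ ≡ 1 (mod 6). k = 1×6×6 + 0×7×1 ≡ 36 (mod 42)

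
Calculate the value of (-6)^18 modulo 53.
By repeated squaring (mod 53): (-6)^{1}≡47, (-6)^{2}≡36, (-6)^{4}≡24, (-6)^{8}≡46, (-6)^{16}≡49. Then (-6)^{18} = (-6)^{16+2} ≡ 49 × 36 ≡ 15 (mod 53)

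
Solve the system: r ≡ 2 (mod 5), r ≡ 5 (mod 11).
M = 5 × 11 = 55. M₁ = 11, y₁ ≡ 1 (mod 5). M₂ = 5, y₂ ≡ 9 (mod 11). r = 2×11×1 + 5×5×9 ≡ 27 (mod 55)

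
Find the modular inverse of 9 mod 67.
Since 67 is prime, by Fermat 9^(-1) ≡ 9^{65} ≡ 15 (mod 67). Verify: 9 × 15 = 135 ≡ 1 (mod 67)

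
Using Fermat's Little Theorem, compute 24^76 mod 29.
By Fermat: 24^{28} ≡ 1 (mod 29). 76 = 2×28 + 20. So 24^{76} ≡ 24^{20} ≡ 23 (mod 29)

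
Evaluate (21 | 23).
(21/23) = 21^{11} mod 23 = -1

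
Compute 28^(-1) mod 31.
Since 31 is prime, by Fermat 28^(-1) ≡ 28^{29} ≡ 10 mod 31. Verify: 28 × 10 = 280 ≡ 1 mod 31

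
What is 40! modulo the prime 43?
(42)! = (40)! × (41) × (42) ≡ -1 (mod 43). So (40)! ≡ -1 × [(42)(41)]^(-1) ≡ 21 (mod 43)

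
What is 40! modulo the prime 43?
(42)! = (40)! × (41) × (42) ≡ -1 (mod 43). So (40)! ≡ -1 × [(42)(41)]^(-1) ≡ 21 (mod 43)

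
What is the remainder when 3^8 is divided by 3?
By repeated squaring (mod 3): 3^{1}≡0, 3^{2}≡0, 3^{4}≡0, 3^{8}≡0. So 3^{8} ≡ 0 (mod 3)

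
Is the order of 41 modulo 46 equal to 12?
Powers of 41 mod 46: 41^1≡41, 41^2≡25, 41^3≡13, 41^4≡27, 41^5≡3, 41^6≡31, 41^7≡29, 41^8≡39, 41^9≡35, 41^10≡9, 41^11≡1. Already 41^11≡1, so the order is 11 < 12. No, the actual order is 11.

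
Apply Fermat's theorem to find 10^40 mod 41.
By Fermat's Little Theorem, 10^{40} ≡ 1 mod 41 since 41 is prime and gcd(10, 41) = 1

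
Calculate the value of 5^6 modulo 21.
By repeated squaring (mod 21): 5^{1}≡5, 5^{2}≡4, 5^{4}≡16. Then 5^{6} = 5^{4+2} ≡ 16 × 4 ≡ 1 (mod 21)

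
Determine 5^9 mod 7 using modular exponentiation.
Using Fermat: 5^{6} ≡ 1 mod 7. 9 ≡ 3 mod 6. So 5^{9} ≡ 5^{3} ≡ 6 mod 7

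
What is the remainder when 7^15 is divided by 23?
By repeated squaring (mod 23): 7^{1}≡7, 7^{2}≡3, 7^{4}≡9, 7^{8}≡12. Then 7^{15} = 7^{8+4+2+1} ≡ 12 × 9 × 3 × 7 ≡ 14 (mod 23)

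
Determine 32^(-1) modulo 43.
Since 43 is prime, by Fermat 32^(-1) ≡ 32^{41} ≡ 39 (mod 43). Verify: 32 × 39 = 1248 ≡ 1 (mod 43)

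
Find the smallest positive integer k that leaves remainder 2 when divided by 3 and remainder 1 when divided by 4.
M = 3 × 4 = 12. M₁ = 4, y₁ ≡ 1 mod 3. M₂ = 3, y₂ ≡ 3 mod 4. k = 2×4×1 + 1×3×3 ≡ 5 mod 12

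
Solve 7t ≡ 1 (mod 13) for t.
Since 13 is prime, by Fermat 7^(-1) ≡ 7^{11} ≡ 2 (mod 13). Verify: 7 × 2 = 14 ≡ 1 (mod 13)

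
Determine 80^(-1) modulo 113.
Since 113 is prime, by Fermat 80^(-1) ≡ 80^{111} ≡ 89 (mod 113). Verify: 80 × 89 = 7120 ≡ 1 (mod 113)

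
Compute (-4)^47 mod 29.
Using Fermat: (-4)^{28} ≡ 1 (mod 29). 47 ≡ 19 (mod 28). So (-4)^{47} ≡ (-4)^{19} ≡ 20 (mod 29)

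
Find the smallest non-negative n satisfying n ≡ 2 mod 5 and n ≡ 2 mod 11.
M = 5 × 11 = 55. M₁ = 11, y₁ ≡ 1 mod 5. M₂ = 5, y₂ ≡ 9 mod 11. n = 2×11×1 + 2×5×9 ≡ 2 mod 55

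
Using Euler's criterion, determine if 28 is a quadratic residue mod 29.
By Euler's criterion: 28^{14} ≡ 1 (mod 29). Since this equals 1, 28 is a QR.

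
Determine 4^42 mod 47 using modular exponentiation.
By repeated squaring (mod 47): 4^{1}≡4, 4^{2}≡16, 4^{4}≡21, 4^{8}≡18, 4^{16}≡42, 4^{32}≡25. Then 4^{42} = 4^{32+8+2} ≡ 25 × 18 × 16 ≡ 9 (mod 47)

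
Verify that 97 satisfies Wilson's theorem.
(96)! mod 97 = 96. Since this equals -1 mod 97, Wilson confirms 97 is prime.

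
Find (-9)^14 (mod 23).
By repeated squaring (mod 23): (-9)^{1}≡14, (-9)^{2}≡12, (-9)^{4}≡6, (-9)^{8}≡13. Then (-9)^{14} = (-9)^{8+4+2} ≡ 13 × 6 × 12 ≡ 16 (mod 23)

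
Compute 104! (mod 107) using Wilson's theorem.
(106)! = (104)! × (105) × (106) ≡ -1 (mod 107). So (104)! ≡ -1 × [(106)(105)]^(-1) ≡ 53 (mod 107)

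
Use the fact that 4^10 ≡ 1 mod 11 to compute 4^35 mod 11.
By Fermat: 4^{10} ≡ 1 mod 11. 35 = 3×10 + 5. So 4^{35} ≡ 4^{5} ≡ 1 mod 11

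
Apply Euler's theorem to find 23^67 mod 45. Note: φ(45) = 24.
By Euler: 23^{24} ≡ 1 mod 45 since gcd(23, 45) = 1. 67 = 2×24 + 19. So 23^{67} ≡ 23^{19} ≡ 32 mod 45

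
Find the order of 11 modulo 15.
Powers of 11 mod 15: 11^1≡11, 11^2≡1. So the order of 11 is 2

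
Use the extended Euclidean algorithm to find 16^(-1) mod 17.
Extended GCD: 16(-1) + 17(1) = 1. So 16^(-1) ≡ -1 ≡ 16 mod 17. Verify: 16 × 16 = 256 ≡ 1 mod 17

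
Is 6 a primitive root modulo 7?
6^{2} ≡ 1 mod 7 and 2 < 6, so ord_7(6) = 2 ≠ 6 and 6 is not a primitive root.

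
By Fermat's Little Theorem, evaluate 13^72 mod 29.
By Fermat: 13^{28} ≡ 1 (mod 29). 72 = 2×28 + 16. So 13^{72} ≡ 13^{16} ≡ 24 (mod 29)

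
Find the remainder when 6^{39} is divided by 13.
By Fermat: 6^{12} ≡ 1 mod 13. 39 = 3×12 + 3. So 6^{39} ≡ 6^{3} ≡ 8 mod 13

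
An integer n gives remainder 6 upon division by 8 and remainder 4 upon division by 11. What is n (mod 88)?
M = 8 × 11 = 88. M₁ = 11, y₁ ≡ 3 (mod 8). M₂ = 8, y₂ ≡ 7 (mod 11). n = 6×11×3 + 4×8×7 ≡ 70 (mod 88)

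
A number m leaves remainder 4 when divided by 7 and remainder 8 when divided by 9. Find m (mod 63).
M = 7 × 9 = 63. M₁ = 9, y₁ ≡ 4 (mod 7). M₂ = 7, y₂ ≡ 4 (mod 9). m = 4×9×4 + 8×7×4 ≡ 53 (mod 63)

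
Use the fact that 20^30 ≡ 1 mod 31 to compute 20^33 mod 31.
By Fermat: 20^{30} ≡ 1 mod 31. So 20^{33} = 20^{30} · 20^{3} ≡ 20^{3} ≡ 2 mod 31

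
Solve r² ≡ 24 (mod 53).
The square roots of 24 mod 53 are 36 and 17. Verify: 36² = 1296 ≡ 24 (mod 53)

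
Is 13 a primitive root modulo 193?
13^{64} ≡ 1 mod 193 and 64 < 192, so ord_193(13) = 64 ≠ 192 and 13 is not a primitive root.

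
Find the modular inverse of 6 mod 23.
Since 23 is prime, by Fermat 6^(-1) ≡ 6^{21} ≡ 4 mod 23. Verify: 6 × 4 = 24 ≡ 1 mod 23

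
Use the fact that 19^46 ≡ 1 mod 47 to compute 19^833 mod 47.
By Fermat: 19^{46} ≡ 1 mod 47. 833 ≡ 5 mod 46. So 19^{833} ≡ 19^{5} ≡ 45 mod 47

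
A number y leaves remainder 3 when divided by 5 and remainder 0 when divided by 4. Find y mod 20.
M = 5 × 4 = 20. M₁ = 4, y₁ ≡ 4 mod 5. M₂ = 5, y₂ ≡ 1 mod 4. y = 3×4×4 + 0×5×1 ≡ 8 mod 20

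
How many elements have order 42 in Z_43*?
Number of primitive roots mod 43 = φ(p-1) = φ(42) = 12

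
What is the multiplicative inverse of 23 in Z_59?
Since 59 is prime, by Fermat 23^(-1) ≡ 23^{57} ≡ 18 (mod 59). Verify: 23 × 18 = 414 ≡ 1 (mod 59)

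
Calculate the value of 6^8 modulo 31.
By repeated squaring (mod 31): 6^{1}≡6, 6^{2}≡5, 6^{4}≡25, 6^{8}≡5. So 6^{8} ≡ 5 (mod 31)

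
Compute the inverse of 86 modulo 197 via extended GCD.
Extended GCD: 86(-71) + 197(31) = 1. So 86^(-1) ≡ -71 ≡ 126 mod 197. Verify: 86 × 126 = 10836 ≡ 1 mod 197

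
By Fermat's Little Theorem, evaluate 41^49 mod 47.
By Fermat: 41^{46} ≡ 1 (mod 47). So 41^{49} = 41^{46} · 41^{3} ≡ 41^{3} ≡ 19 (mod 47)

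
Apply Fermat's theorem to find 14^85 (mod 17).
By Fermat: 14^{16} ≡ 1 (mod 17). 85 = 5×16 + 5. So 14^{85} ≡ 14^{5} ≡ 12 (mod 17)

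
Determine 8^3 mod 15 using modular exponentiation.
8^{3} = 512 ≡ 2 (mod 15)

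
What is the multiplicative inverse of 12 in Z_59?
Since 59 is prime, by Fermat 12^(-1) ≡ 12^{57} ≡ 5 mod 59. Verify: 12 × 5 = 60 ≡ 1 mod 59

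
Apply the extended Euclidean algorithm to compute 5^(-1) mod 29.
Extended GCD: 5(6) + 29(-1) = 1. So 5^(-1) ≡ 6 mod 29. Verify: 5 × 6 = 30 ≡ 1 mod 29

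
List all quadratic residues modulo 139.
QRs mod 139: {1, 4, 5, 6, 7, 9, 11, 13, 16, 20, 24, 25, 28, 29, 30, 31, 34, 35, 36, 37, 38, 41, 42, 44, 45, 46, 47, 49, 51, 52, 54, 55, 57, 63, 64, 65, 66, 67, 69, 71, 77, 78, 79, 80, 81, 83, 86, 89, 91, 96, 99, 100, 106, 107, 112, 113, 116, 117, 118, 120, 121, 122, 124, 125, 127, 129, 131, 136, 137}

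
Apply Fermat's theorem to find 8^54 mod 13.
By Fermat: 8^{12} ≡ 1 mod 13. 54 = 4×12 + 6. So 8^{54} ≡ 8^{6} ≡ 12 mod 13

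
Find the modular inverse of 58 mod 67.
Since 67 is prime, by Fermat 58^(-1) ≡ 58^{65} ≡ 52 (mod 67). Verify: 58 × 52 = 3016 ≡ 1 (mod 67)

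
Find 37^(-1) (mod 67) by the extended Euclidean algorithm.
Extended GCD: 37(29) + 67(-16) = 1. So 37^(-1) ≡ 29 (mod 67). Verify: 37 × 29 = 1073 ≡ 1 (mod 67)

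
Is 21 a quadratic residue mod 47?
By Euler's criterion: 21^{23} ≡ 1 (mod 47). Since this equals 1, 21 is a QR.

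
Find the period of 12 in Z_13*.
Powers of 12 mod 13: 12^1≡12, 12^2≡1. Order = 2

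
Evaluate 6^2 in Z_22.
6^{2} = 36 ≡ 14 (mod 22)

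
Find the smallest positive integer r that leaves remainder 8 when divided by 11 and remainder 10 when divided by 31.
M = 11 × 31 = 341. M₁ = 31, y₁ ≡ 5 (mod 11). M₂ = 11, y₂ ≡ 17 (mod 31). r = 8×31×5 + 10×11×17 ≡ 41 (mod 341)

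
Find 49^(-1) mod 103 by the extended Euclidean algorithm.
Extended GCD: 49(-21) + 103(10) = 1. So 49^(-1) ≡ -21 ≡ 82 mod 103. Verify: 49 × 82 = 4018 ≡ 1 mod 103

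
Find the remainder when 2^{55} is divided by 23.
By Fermat: 2^{22} ≡ 1 (mod 23). 55 = 2×22 + 11. So 2^{55} ≡ 2^{11} ≡ 1 (mod 23)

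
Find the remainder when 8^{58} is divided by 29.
By Fermat: 8^{28} ≡ 1 mod 29. 58 = 2×28 + 2. So 8^{58} ≡ 8^{2} ≡ 6 mod 29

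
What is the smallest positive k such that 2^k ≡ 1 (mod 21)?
Powers of 2 mod 21: 2^1≡2, 2^2≡4, 2^3≡8, 2^4≡16, 2^5≡11, 2^6≡1. ord_21(2) = 6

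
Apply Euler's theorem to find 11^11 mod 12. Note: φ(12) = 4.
By Euler: 11^{4} ≡ 1 mod 12 since gcd(11, 12) = 1. 11 = 2×4 + 3. So 11^{11} ≡ 11^{3} ≡ 11 mod 12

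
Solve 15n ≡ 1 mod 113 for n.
Since 113 is prime, by Fermat 15^(-1) ≡ 15^{111} ≡ 98 mod 113. Verify: 15 × 98 = 1470 ≡ 1 mod 113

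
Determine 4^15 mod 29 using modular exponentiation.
By repeated squaring (mod 29): 4^{1}≡4, 4^{2}≡16, 4^{4}≡24, 4^{8}≡25. Then 4^{15} = 4^{8+4+2+1} ≡ 25 × 24 × 16 × 4 ≡ 4 (mod 29)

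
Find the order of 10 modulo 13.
Powers of 10 mod 13: 10^1≡10, 10^2≡9, 10^3≡12, 10^4≡3, 10^5≡4, 10^6≡1. Order = 6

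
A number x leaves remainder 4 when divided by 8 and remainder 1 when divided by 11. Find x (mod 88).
M = 8 × 11 = 88. M₁ = 11, y₁ ≡ 3 (mod 8). M₂ = 8, y₂ ≡ 7 (mod 11). x = 4×11×3 + 1×8×7 ≡ 12 (mod 88)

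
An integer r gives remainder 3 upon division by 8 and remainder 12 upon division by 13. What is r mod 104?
M = 8 × 13 = 104. M₁ = 13, y₁ ≡ 5 mod 8. M₂ = 8, y₂ ≡ 5 mod 13. r = 3×13×5 + 12×8×5 ≡ 51 mod 104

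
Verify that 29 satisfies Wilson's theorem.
(28)! mod 29 = 28. Since this equals -1 (mod 29), Wilson confirms 29 is prime.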